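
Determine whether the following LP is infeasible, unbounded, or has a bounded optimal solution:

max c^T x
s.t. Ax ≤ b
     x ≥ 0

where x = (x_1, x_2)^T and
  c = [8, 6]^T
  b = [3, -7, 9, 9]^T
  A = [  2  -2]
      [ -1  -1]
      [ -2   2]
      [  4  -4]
Feasible point: (2, 5) satisfies every constraint, so the LP is feasible.
Direction d = (1, 1): for each constraint row a, a·d ≤ 0 —
  (2)(1) + (-2)(1) = 0 ≤ 0
  (-1)(1) + (-1)(1) = -2 ≤ 0
  (-2)(1) + (2)(1) = 0 ≤ 0
  (4)(1) + (-4)(1) = 0 ≤ 0
and d ≥ 0, so (2, 5) + t·d stays feasible for every t ≥ 0. Along this ray z = 8x_1 + 6x_2 changes by 14 per unit t, so z → +∞.

Unbounded: there is a feasible ray along which z → +∞.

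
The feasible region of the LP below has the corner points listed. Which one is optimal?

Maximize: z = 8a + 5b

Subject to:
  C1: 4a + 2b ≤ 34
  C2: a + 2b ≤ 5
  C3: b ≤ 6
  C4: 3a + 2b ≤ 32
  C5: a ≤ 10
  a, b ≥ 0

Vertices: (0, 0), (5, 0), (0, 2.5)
(5, 0) with z = 40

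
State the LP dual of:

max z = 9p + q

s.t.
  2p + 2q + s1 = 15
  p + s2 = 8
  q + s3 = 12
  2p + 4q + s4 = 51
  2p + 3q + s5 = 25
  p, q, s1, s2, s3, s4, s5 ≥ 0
Minimize: z = 15y1 + 8y2 + 12y3 + 51y4 + 25y5

Subject to:
  C1: -2y1 - y2 - 2y4 - 2y5 ≤ -9
  C2: -2y1 - y3 - 4y4 - 3y5 ≤ -1
  y1, y2, y3, y4, y5 ≥ 0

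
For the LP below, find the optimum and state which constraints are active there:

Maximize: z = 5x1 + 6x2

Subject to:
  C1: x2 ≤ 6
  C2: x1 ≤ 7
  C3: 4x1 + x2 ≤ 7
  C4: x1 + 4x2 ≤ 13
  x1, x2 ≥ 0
Optimal: x1 = 1, x2 = 3
Slack at optimum:
  C1: slack = 3
  C2: slack = 6
  C3: slack = 0 (binding)
  C4: slack = 0 (binding)
  x1 ≥ 0: x1 = 1
  x2 ≥ 0: x2 = 3
Binding constraints: C3, C4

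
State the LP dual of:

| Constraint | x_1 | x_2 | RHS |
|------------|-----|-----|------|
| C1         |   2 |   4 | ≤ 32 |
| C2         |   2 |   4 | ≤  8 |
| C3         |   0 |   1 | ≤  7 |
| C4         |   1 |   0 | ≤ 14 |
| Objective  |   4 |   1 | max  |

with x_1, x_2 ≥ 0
Minimize: z = 32y1 + 8y2 + 7y3 + 14y4

Subject to:
  C1: -2y1 - 2y2 - y4 ≤ -4
  C2: -4y1 - 4y2 - y3 ≤ -1
  y1, y2, y3, y4 ≥ 0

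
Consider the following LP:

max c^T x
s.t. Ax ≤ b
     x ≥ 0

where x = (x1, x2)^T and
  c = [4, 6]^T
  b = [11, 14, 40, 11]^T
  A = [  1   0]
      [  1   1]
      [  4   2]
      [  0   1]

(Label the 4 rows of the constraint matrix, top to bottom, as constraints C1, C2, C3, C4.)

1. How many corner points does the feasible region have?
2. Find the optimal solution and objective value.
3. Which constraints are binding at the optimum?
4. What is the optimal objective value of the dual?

1. 5
2. x1 = 3, x2 = 11, z = 78
3. C2, C4
4. 78 (by strong duality, equal to the primal optimum)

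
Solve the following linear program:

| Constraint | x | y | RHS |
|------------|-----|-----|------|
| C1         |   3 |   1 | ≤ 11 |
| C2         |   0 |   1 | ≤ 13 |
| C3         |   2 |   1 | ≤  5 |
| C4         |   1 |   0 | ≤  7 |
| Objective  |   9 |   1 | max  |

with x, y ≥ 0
Each vertex is the intersection of two constraint boundaries that also satisfies all remaining constraints:
  x = 0 and y = 0 → (0, 0)
  2x + y = 5 and y = 0 → (2.5, 0)
  2x + y = 5 and x = 0 → (0, 5)

Evaluating z = 9x + y at each vertex:
  (0, 0): z = 0
  (2.5, 0): z = 22.5
  (0, 5): z = 5

The maximum is at (2.5, 0) with z = 22.5.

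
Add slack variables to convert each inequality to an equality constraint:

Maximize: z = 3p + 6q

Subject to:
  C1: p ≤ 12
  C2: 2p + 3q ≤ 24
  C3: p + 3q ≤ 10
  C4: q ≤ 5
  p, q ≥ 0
max z = 3p + 6q

s.t.
  p + s1 = 12
  2p + 3q + s2 = 24
  p + 3q + s3 = 10
  q + s4 = 5
  p, q, s1, s2, s3, s4 ≥ 0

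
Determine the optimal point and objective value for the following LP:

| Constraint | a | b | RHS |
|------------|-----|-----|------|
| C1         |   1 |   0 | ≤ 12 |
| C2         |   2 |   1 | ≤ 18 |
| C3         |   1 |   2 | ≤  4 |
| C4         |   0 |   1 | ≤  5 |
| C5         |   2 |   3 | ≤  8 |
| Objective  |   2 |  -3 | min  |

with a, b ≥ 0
Each vertex is the intersection of two constraint boundaries that also satisfies all remaining constraints:
  a = 0 and b = 0 → (0, 0)
  a + 2b = 4 and 2a + 3b = 8 → (4, 0)
  a + 2b = 4 and a = 0 → (0, 2)

Evaluating z = 2a - 3b at each vertex:
  (0, 0): z = 0
  (4, 0): z = 8
  (0, 2): z = -6

The minimum is at (0, 2) with z = -6.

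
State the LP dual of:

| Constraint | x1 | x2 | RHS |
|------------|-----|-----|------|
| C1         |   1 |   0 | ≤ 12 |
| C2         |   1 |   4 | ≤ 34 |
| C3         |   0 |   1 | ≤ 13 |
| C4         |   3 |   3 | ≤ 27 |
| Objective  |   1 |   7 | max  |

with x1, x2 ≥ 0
Minimize: z = 12y1 + 34y2 + 13y3 + 27y4

Subject to:
  C1: -y1 - y2 - 3y4 ≤ -1
  C2: -4y2 - y3 - 3y4 ≤ -7
  y1, y2, y3, y4 ≥ 0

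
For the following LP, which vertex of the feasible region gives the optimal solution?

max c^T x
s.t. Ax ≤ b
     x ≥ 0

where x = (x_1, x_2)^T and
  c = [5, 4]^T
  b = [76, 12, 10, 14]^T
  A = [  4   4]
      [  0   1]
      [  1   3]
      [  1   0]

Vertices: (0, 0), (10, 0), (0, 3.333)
Evaluating z = 5x_1 + 4x_2 at each vertex:
  (0, 0): z = 0
  (10, 0): z = 50
  (0, 3.333): z = 13.33

The largest value is z = 50, attained at (10, 0).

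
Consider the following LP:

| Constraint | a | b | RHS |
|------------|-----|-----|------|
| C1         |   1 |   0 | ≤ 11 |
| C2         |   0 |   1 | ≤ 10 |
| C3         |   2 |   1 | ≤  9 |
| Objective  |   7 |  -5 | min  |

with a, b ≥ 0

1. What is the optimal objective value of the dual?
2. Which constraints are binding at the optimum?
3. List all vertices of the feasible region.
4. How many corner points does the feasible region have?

1. -45 (by strong duality, equal to the primal optimum)
2. C3, a ≥ 0
3. (0, 0), (4.5, 0), (0, 9)
4. 3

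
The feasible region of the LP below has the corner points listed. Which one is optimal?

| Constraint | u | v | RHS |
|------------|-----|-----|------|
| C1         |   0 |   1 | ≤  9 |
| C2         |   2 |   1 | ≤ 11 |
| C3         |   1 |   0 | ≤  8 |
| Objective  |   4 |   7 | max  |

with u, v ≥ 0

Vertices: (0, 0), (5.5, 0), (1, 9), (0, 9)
(1, 9) with z = 67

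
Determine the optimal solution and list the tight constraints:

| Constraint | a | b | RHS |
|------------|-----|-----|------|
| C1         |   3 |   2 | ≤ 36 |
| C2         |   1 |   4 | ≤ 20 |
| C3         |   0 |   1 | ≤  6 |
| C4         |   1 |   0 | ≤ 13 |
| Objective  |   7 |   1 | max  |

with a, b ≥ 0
Optimal: a = 12, b = 0
Slack at optimum:
  C1: slack = 0 (binding)
  C2: slack = 8
  C3: slack = 6
  C4: slack = 1
  a ≥ 0: a = 12
  b ≥ 0: b = 0 (binding)
Binding constraints: C1, b ≥ 0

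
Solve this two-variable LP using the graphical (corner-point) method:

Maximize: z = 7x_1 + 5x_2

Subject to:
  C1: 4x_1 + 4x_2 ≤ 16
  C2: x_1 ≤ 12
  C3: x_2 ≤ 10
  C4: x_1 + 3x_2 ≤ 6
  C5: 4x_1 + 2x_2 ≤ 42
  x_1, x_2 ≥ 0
Each vertex is the intersection of two constraint boundaries that also satisfies all remaining constraints:
  x_1 = 0 and x_2 = 0 → (0, 0)
  4x_1 + 4x_2 = 16 and x_2 = 0 → (4, 0)
  4x_1 + 4x_2 = 16 and x_1 + 3x_2 = 6 → (3, 1)
  x_1 + 3x_2 = 6 and x_1 = 0 → (0, 2)

Evaluating z = 7x_1 + 5x_2 at each vertex:
  (0, 0): z = 0
  (4, 0): z = 28
  (3, 1): z = 26
  (0, 2): z = 10

The maximum is at (4, 0) with z = 28.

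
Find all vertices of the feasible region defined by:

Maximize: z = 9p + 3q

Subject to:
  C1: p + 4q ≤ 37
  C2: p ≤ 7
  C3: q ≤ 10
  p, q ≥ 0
Each vertex is the intersection of two constraint boundaries that also satisfies all remaining constraints:
  p = 0 and q = 0 → (0, 0)
  p = 7 and q = 0 → (7, 0)
  p + 4q = 37 and p = 7 → (7, 7.5)
  p + 4q = 37 and p = 0 → (0, 9.25)

Vertices: (0, 0), (7, 0), (7, 7.5), (0, 9.25)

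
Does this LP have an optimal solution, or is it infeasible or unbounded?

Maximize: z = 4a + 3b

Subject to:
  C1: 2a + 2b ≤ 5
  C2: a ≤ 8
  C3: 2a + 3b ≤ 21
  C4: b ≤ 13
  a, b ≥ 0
The point (2.5, 0) satisfies every constraint, so the LP is feasible; the constraints give a ≤ 8 and b ≤ 13, which with a, b ≥ 0 keep the feasible region inside a bounded box. A feasible, bounded LP attains a finite optimum at a vertex.

Evaluating z = 4a + 3b at each vertex:
  (0, 0): z = 0
  (2.5, 0): z = 10
  (0, 2.5): z = 7.5

Bounded optimum: z* = 10 at (2.5, 0).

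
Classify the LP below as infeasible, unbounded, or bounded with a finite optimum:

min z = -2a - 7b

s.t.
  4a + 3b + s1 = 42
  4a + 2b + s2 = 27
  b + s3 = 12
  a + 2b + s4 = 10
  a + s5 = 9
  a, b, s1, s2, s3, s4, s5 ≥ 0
The point (0, 5) satisfies every constraint, so the LP is feasible; the constraints give a ≤ 9 and b ≤ 12, which with a, b ≥ 0 keep the feasible region inside a bounded box. A feasible, bounded LP attains a finite optimum at a vertex.

Feasible with finite optimum z* = -35 at (0, 5).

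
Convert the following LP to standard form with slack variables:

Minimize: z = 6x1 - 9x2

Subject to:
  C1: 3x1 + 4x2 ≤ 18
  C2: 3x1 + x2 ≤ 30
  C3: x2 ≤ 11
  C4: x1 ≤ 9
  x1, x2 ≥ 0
min z = 6x1 - 9x2

s.t.
  3x1 + 4x2 + s1 = 18
  3x1 + x2 + s2 = 30
  x2 + s3 = 11
  x1 + s4 = 9
  x1, x2, s1, s2, s3, s4 ≥ 0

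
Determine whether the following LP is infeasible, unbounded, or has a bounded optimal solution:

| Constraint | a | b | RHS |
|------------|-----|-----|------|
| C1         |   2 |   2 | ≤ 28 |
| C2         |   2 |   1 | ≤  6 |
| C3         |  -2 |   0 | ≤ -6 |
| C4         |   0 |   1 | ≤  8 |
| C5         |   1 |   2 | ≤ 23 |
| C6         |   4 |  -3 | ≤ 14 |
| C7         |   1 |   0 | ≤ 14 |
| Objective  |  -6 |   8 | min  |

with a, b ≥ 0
The point (3, 0) satisfies every constraint, so the LP is feasible; the constraints give a ≤ 14 and b ≤ 8, which with a, b ≥ 0 keep the feasible region inside a bounded box. A feasible, bounded LP attains a finite optimum at a vertex.

Evaluating z = -6a + 8b at each vertex:
  (3, 0): z = -18

The LP has an optimal solution: (3, 0) with z = -18.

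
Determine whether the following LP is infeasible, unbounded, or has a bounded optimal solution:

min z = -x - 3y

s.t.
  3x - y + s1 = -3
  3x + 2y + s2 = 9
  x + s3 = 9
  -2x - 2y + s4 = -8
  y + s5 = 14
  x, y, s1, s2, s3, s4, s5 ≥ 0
The point (0, 4.5) satisfies every constraint, so the LP is feasible; the constraints give x ≤ 9 and y ≤ 14, which with x, y ≥ 0 keep the feasible region inside a bounded box. A feasible, bounded LP attains a finite optimum at a vertex.

Evaluating z = -x - 3y at each vertex:
  (0, 4): z = -12
  (0.25, 3.75): z = -11.5
  (0.3333, 4): z = -12.33
  (0, 4.5): z = -13.5

Bounded optimum: z* = -13.5 at (0, 4.5).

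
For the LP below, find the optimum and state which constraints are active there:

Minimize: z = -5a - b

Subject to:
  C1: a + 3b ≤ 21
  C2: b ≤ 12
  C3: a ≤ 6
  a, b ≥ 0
Optimal: a = 6, b = 5
Slack at optimum:
  C1: slack = 0 (binding)
  C2: slack = 7
  C3: slack = 0 (binding)
  a ≥ 0: a = 6
  b ≥ 0: b = 5
Binding constraints: C1, C3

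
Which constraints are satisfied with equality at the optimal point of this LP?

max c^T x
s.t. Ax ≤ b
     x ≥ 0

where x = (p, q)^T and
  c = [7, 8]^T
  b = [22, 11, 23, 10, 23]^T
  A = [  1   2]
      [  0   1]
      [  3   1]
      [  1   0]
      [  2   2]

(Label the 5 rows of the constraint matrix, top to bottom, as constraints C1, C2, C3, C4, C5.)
Optimal: p = 1, q = 10.5
Slack at optimum:
  C1: slack = 0 (binding)
  C2: slack = 0.5
  C3: slack = 9.5
  C4: slack = 9
  C5: slack = 0 (binding)
  p ≥ 0: p = 1
  q ≥ 0: q = 10.5
Binding constraints: C1, C5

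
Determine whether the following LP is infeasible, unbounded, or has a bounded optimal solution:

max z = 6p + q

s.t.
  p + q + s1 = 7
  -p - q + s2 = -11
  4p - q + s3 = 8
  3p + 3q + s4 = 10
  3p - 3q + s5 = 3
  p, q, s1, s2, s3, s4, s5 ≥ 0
The row p + q + s1 = 7 with s1 ≥ 0 requires p + q ≤ 7, while the row -p - q + s2 = -11 with s2 ≥ 0 is equivalent to p + q ≥ 11. Together they would need 11 ≤ p + q ≤ 7, which is impossible since 11 > 7. No point satisfies all constraints.

The feasible region is empty; the LP is infeasible.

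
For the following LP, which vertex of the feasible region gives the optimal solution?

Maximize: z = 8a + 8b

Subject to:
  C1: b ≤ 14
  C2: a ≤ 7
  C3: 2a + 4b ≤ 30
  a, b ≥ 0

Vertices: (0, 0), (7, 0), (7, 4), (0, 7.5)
(7, 4) with z = 88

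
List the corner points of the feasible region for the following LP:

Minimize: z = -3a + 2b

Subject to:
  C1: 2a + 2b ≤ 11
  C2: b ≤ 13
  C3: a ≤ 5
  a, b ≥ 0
Each vertex is the intersection of two constraint boundaries that also satisfies all remaining constraints:
  a = 0 and b = 0 → (0, 0)
  a = 5 and b = 0 → (5, 0)
  2a + 2b = 11 and a = 5 → (5, 0.5)
  2a + 2b = 11 and a = 0 → (0, 5.5)

Vertices: (0, 0), (5, 0), (5, 0.5), (0, 5.5)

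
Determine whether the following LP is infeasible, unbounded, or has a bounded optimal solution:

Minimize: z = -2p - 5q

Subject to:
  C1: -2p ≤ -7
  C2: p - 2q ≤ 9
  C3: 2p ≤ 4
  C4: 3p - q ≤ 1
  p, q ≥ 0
C3 requires 2p ≤ 4, while C1 (-2p ≤ -7) is equivalent to 2p ≥ 7. Together they would need 7 ≤ 2p ≤ 4, which is impossible since 7 > 4. No point satisfies all constraints.

The feasible region is empty; the LP is infeasible.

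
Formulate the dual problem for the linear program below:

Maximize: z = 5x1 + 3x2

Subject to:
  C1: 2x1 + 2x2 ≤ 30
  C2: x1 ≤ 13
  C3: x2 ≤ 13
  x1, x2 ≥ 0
Minimize: z = 30y1 + 13y2 + 13y3

Subject to:
  C1: -2y1 - y2 ≤ -5
  C2: -2y1 - y3 ≤ -3
  y1, y2, y3 ≥ 0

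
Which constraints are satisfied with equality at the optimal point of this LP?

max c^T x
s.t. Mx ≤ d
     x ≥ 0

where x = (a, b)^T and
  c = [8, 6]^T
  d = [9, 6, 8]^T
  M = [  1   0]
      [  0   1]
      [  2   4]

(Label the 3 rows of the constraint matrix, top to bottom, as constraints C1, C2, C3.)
Optimal: a = 4, b = 0
Slack at optimum:
  C1: slack = 5
  C2: slack = 6
  C3: slack = 0 (binding)
  a ≥ 0: a = 4
  b ≥ 0: b = 0 (binding)
Binding constraints: C3, b ≥ 0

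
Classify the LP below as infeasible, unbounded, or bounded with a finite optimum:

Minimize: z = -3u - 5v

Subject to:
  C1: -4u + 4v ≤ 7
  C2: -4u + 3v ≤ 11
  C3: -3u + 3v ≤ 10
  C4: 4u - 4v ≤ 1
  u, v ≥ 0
Feasible point: (0, 0) satisfies every constraint, so the LP is feasible.
Direction d = (1, 1): for each constraint row a, a·d ≤ 0 —
  (-4)(1) + (4)(1) = 0 ≤ 0
  (-4)(1) + (3)(1) = -1 ≤ 0
  (-3)(1) + (3)(1) = 0 ≤ 0
  (4)(1) + (-4)(1) = 0 ≤ 0
and d ≥ 0, so (0, 0) + t·d stays feasible for every t ≥ 0. Along this ray z = -3u - 5v changes by -8 per unit t, so z → −∞.

Unbounded: there is a feasible ray along which z → −∞.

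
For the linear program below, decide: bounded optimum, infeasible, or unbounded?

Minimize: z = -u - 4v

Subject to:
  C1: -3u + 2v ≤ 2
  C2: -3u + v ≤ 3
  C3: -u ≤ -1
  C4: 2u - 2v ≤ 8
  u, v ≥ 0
Feasible point: (1, 0) satisfies every constraint, so the LP is feasible.
Direction d = (1, 1): for each constraint row a, a·d ≤ 0 —
  (-3)(1) + (2)(1) = -1 ≤ 0
  (-3)(1) + (1)(1) = -2 ≤ 0
  (-1)(1) + (0)(1) = -1 ≤ 0
  (2)(1) + (-2)(1) = 0 ≤ 0
and d ≥ 0, so (1, 0) + t·d stays feasible for every t ≥ 0. Along this ray z = -u - 4v changes by -5 per unit t, so z → −∞.

Unbounded — the objective can decrease without bound over the feasible region.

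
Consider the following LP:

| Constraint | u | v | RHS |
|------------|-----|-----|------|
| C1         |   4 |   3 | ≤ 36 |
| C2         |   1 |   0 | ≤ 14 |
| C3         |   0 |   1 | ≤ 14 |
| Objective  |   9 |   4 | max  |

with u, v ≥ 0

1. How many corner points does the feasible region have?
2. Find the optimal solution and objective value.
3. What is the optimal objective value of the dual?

1. 3
2. u = 9, v = 0, z = 81
3. 81 (by strong duality, equal to the primal optimum)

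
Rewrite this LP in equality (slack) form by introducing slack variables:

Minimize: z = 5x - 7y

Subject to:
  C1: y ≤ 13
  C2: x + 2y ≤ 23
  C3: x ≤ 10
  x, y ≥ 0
min z = 5x - 7y

s.t.
  y + s1 = 13
  x + 2y + s2 = 23
  x + s3 = 10
  x, y, s1, s2, s3 ≥ 0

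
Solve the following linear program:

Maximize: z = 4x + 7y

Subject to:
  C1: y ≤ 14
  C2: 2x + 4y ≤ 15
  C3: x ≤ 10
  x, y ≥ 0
Each vertex is the intersection of two constraint boundaries that also satisfies all remaining constraints:
  x = 0 and y = 0 → (0, 0)
  2x + 4y = 15 and y = 0 → (7.5, 0)
  2x + 4y = 15 and x = 0 → (0, 3.75)

Evaluating z = 4x + 7y at each vertex:
  (0, 0): z = 0
  (7.5, 0): z = 30
  (0, 3.75): z = 26.25

The maximum is at (7.5, 0) with z = 30.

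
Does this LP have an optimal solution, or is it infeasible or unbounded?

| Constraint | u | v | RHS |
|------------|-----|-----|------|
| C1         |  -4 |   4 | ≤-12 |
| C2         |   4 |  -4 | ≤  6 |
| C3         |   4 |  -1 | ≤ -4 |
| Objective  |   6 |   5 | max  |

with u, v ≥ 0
C2 requires 4u - 4v ≤ 6, while C1 (-4u + 4v ≤ -12) is equivalent to 4u - 4v ≥ 12. Together they would need 12 ≤ 4u - 4v ≤ 6, which is impossible since 12 > 6. No point satisfies all constraints.

Infeasible: no point satisfies all constraints simultaneously.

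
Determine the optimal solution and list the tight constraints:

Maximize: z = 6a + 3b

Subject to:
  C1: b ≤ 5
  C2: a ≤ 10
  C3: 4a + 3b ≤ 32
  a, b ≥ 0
Optimal: a = 8, b = 0
Binding: C3, b ≥ 0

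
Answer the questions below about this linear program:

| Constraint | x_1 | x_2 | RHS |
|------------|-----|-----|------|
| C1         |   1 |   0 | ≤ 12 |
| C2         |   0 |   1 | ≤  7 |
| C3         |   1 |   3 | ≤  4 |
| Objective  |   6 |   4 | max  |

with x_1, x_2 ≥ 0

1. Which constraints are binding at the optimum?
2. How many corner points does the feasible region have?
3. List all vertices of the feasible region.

1. C3, x_2 ≥ 0
2. 3
3. (0, 0), (4, 0), (0, 1.333)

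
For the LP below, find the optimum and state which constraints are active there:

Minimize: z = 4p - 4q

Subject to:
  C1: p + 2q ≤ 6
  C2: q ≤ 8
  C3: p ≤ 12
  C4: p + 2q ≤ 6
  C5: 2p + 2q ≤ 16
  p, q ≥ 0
Optimal: p = 0, q = 3
Slack at optimum:
  C1: slack = 0 (binding)
  C2: slack = 5
  C3: slack = 12
  C4: slack = 0 (binding)
  C5: slack = 10
  p ≥ 0: p = 0 (binding)
  q ≥ 0: q = 3
Binding constraints: C1, C4, p ≥ 0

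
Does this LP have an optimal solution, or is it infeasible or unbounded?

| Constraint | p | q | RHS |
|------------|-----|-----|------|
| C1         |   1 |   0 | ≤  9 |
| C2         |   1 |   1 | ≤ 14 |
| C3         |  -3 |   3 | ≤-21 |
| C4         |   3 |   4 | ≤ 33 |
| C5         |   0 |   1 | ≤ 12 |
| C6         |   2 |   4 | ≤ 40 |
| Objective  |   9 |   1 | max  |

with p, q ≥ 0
The point (9, 1.5) satisfies every constraint, so the LP is feasible; the constraints give p ≤ 9 and q ≤ 12, which with p, q ≥ 0 keep the feasible region inside a bounded box. A feasible, bounded LP attains a finite optimum at a vertex.

Evaluating z = 9p + q at each vertex:
  (7, 0): z = 63
  (9, 0): z = 81
  (9, 1.5): z = 82.5
  (8.714, 1.714): z = 80.14

Feasible with finite optimum z* = 82.5 at (9, 1.5).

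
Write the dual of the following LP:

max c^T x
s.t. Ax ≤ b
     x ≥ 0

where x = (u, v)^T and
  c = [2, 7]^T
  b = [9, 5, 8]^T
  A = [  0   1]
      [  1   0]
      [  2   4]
Minimize: z = 9y1 + 5y2 + 8y3

Subject to:
  C1: -y2 - 2y3 ≤ -2
  C2: -y1 - 4y3 ≤ -7
  y1, y2, y3 ≥ 0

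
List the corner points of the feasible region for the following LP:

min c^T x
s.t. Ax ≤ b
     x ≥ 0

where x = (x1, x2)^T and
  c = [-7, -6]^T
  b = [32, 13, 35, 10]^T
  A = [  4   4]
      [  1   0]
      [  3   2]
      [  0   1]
Each vertex is the intersection of two constraint boundaries that also satisfies all remaining constraints:
  x1 = 0 and x2 = 0 → (0, 0)
  4x1 + 4x2 = 32 and x2 = 0 → (8, 0)
  4x1 + 4x2 = 32 and x1 = 0 → (0, 8)

Vertices: (0, 0), (8, 0), (0, 8)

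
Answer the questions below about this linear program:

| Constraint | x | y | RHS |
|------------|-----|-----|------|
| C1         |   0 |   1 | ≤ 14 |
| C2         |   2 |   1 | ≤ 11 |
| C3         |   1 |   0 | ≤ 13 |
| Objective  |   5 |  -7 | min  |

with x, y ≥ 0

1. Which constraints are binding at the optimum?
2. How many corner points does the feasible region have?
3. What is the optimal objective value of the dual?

1. C2, x ≥ 0
2. 3
3. -77 (by strong duality, equal to the primal optimum)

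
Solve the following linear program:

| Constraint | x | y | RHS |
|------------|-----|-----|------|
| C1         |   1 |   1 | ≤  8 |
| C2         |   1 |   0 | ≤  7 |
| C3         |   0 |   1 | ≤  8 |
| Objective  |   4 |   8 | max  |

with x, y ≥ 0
Each vertex is the intersection of two constraint boundaries that also satisfies all remaining constraints:
  x = 0 and y = 0 → (0, 0)
  x = 7 and y = 0 → (7, 0)
  x + y = 8 and x = 7 → (7, 1)
  x + y = 8 and y = 8 → (0, 8)

Evaluating z = 4x + 8y at each vertex:
  (0, 0): z = 0
  (7, 0): z = 28
  (7, 1): z = 36
  (0, 8): z = 64

The maximum is at (0, 8) with z = 64.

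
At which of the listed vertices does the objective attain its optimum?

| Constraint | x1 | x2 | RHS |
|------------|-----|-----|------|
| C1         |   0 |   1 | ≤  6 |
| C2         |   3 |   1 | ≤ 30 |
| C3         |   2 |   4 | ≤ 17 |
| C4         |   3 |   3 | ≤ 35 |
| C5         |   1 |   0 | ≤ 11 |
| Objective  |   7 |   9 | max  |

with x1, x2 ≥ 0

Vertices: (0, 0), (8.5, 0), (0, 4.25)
Evaluating z = 7x1 + 9x2 at each vertex:
  (0, 0): z = 0
  (8.5, 0): z = 59.5
  (0, 4.25): z = 38.25

The largest value is z = 59.5, attained at (8.5, 0).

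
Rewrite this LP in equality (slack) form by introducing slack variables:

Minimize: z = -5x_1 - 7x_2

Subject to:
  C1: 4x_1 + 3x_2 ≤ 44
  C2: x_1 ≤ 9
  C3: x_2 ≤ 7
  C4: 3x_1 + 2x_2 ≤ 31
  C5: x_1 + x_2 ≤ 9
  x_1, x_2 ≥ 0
min z = -5x_1 - 7x_2

s.t.
  4x_1 + 3x_2 + s1 = 44
  x_1 + s2 = 9
  x_2 + s3 = 7
  3x_1 + 2x_2 + s4 = 31
  x_1 + x_2 + s5 = 9
  x_1, x_2, s1, s2, s3, s4, s5 ≥ 0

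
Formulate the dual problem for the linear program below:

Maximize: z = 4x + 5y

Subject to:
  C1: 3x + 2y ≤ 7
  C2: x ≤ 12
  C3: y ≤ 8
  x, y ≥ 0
Minimize: z = 7y1 + 12y2 + 8y3

Subject to:
  C1: -3y1 - y2 ≤ -4
  C2: -2y1 - y3 ≤ -5
  y1, y2, y3 ≥ 0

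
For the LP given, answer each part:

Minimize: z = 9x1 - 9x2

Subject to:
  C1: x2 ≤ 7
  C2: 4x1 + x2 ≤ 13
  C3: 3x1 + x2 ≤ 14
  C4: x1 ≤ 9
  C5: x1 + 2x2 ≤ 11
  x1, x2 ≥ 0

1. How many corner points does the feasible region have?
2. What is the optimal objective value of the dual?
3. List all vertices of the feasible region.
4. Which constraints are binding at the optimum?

1. 4
2. -49.5 (by strong duality, equal to the primal optimum)
3. (0, 0), (3.25, 0), (2.143, 4.429), (0, 5.5)
4. C5, x1 ≥ 0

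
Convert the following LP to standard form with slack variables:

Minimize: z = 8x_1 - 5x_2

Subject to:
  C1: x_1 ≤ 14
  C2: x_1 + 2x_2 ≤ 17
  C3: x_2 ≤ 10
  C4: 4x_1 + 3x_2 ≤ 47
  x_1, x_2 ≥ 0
min z = 8x_1 - 5x_2

s.t.
  x_1 + s1 = 14
  x_1 + 2x_2 + s2 = 17
  x_2 + s3 = 10
  4x_1 + 3x_2 + s4 = 47
  x_1, x_2, s1, s2, s3, s4 ≥ 0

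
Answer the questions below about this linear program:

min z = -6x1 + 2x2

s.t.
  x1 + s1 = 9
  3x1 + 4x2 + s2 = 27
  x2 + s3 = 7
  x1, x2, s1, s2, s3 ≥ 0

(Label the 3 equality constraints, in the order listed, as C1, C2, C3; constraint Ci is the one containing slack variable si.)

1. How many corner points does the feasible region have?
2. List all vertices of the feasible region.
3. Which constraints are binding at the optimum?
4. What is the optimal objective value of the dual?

1. 3
2. (0, 0), (9, 0), (0, 6.75)
3. C1, C2, x2 ≥ 0
4. -54 (by strong duality, equal to the primal optimum)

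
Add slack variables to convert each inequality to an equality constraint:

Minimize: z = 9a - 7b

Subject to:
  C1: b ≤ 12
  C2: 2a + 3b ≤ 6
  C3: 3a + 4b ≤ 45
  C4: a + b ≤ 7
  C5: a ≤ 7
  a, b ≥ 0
min z = 9a - 7b

s.t.
  b + s1 = 12
  2a + 3b + s2 = 6
  3a + 4b + s3 = 45
  a + b + s4 = 7
  a + s5 = 7
  a, b, s1, s2, s3, s4, s5 ≥ 0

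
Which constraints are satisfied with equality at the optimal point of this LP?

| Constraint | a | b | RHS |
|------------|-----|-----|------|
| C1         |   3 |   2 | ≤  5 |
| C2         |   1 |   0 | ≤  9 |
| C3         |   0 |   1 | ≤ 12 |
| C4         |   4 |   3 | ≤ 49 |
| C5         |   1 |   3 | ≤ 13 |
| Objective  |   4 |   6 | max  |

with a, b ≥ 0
Optimal: a = 0, b = 2.5
Slack at optimum:
  C1: slack = 0 (binding)
  C2: slack = 9
  C3: slack = 9.5
  C4: slack = 41.5
  C5: slack = 5.5
  a ≥ 0: a = 0 (binding)
  b ≥ 0: b = 2.5
Binding constraints: C1, a ≥ 0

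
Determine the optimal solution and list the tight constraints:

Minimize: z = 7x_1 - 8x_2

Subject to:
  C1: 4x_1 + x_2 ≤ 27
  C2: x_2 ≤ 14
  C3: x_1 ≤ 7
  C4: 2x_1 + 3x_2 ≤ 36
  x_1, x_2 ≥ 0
Optimal: x_1 = 0, x_2 = 12
Binding: C4, x_1 ≥ 0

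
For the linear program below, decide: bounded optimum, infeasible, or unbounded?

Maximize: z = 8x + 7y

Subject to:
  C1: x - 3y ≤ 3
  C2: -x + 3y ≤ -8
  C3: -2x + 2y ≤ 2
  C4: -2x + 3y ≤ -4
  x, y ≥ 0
C1 requires x - 3y ≤ 3, while C2 (-x + 3y ≤ -8) is equivalent to x - 3y ≥ 8. Together they would need 8 ≤ x - 3y ≤ 3, which is impossible since 8 > 3. No point satisfies all constraints.

Infeasible: no point satisfies all constraints simultaneously.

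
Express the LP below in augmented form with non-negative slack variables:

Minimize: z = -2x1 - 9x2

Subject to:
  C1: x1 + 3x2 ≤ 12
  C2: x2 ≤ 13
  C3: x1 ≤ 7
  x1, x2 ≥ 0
min z = -2x1 - 9x2

s.t.
  x1 + 3x2 + s1 = 12
  x2 + s2 = 13
  x1 + s3 = 7
  x1, x2, s1, s2, s3 ≥ 0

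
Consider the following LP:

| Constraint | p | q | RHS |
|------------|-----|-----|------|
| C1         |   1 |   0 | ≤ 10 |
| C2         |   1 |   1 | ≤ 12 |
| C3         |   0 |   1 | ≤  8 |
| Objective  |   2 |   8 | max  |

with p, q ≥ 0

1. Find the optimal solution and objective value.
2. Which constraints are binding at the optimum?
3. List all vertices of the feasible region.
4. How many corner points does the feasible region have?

1. p = 4, q = 8, z = 72
2. C2, C3
3. (0, 0), (10, 0), (10, 2), (4, 8), (0, 8)
4. 5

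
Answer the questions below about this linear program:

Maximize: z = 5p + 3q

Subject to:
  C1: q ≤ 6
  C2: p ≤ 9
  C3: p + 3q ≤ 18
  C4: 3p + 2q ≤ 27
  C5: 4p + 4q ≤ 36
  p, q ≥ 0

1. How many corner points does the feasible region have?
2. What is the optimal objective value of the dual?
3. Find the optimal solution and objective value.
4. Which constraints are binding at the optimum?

1. 4
2. 45 (by strong duality, equal to the primal optimum)
3. p = 9, q = 0, z = 45
4. C2, C4, C5, q ≥ 0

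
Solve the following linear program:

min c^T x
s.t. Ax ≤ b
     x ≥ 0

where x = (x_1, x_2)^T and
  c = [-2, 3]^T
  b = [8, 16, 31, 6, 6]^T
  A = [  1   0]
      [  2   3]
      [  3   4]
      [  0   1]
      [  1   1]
Each vertex is the intersection of two constraint boundaries that also satisfies all remaining constraints:
  x_1 = 0 and x_2 = 0 → (0, 0)
  x_1 + x_2 = 6 and x_2 = 0 → (6, 0)
  2x_1 + 3x_2 = 16 and x_1 + x_2 = 6 → (2, 4)
  2x_1 + 3x_2 = 16 and x_1 = 0 → (0, 5.333)

Evaluating z = -2x_1 + 3x_2 at each vertex:
  (0, 0): z = 0
  (6, 0): z = -12
  (2, 4): z = 8
  (0, 5.333): z = 16

The minimum is at (6, 0) with z = -12.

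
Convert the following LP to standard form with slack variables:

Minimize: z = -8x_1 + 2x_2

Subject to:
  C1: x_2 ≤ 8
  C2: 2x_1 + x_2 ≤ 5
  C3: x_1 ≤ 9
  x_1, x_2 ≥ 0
min z = -8x_1 + 2x_2

s.t.
  x_2 + s1 = 8
  2x_1 + x_2 + s2 = 5
  x_1 + s3 = 9
  x_1, x_2, s1, s2, s3 ≥ 0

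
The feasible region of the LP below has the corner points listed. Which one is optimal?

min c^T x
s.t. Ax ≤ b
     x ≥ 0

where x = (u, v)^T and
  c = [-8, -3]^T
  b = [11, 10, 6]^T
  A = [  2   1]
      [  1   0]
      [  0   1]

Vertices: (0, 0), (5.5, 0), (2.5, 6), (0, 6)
(5.5, 0) with z = -44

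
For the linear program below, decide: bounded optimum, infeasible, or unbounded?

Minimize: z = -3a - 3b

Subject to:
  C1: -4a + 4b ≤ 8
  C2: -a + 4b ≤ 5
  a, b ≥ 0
Feasible point: (0, 0) satisfies every constraint, so the LP is feasible.
Direction d = (1, 0): for each constraint row a, a·d ≤ 0 —
  (-4)(1) + (4)(0) = -4 ≤ 0
  (-1)(1) + (4)(0) = -1 ≤ 0
and d ≥ 0, so (0, 0) + t·d stays feasible for every t ≥ 0. Along this ray z = -3a - 3b changes by -3 per unit t, so z → −∞.

Unbounded — the objective can decrease without bound over the feasible region.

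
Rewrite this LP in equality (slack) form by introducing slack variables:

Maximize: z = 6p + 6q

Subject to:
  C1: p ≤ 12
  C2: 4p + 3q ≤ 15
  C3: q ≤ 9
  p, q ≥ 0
max z = 6p + 6q

s.t.
  p + s1 = 12
  4p + 3q + s2 = 15
  q + s3 = 9
  p, q, s1, s2, s3 ≥ 0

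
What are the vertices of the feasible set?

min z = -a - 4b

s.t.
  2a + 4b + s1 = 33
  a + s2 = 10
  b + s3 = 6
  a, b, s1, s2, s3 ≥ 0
Each vertex is the intersection of two constraint boundaries that also satisfies all remaining constraints:
  a = 0 and b = 0 → (0, 0)
  a = 10 and b = 0 → (10, 0)
  2a + 4b = 33 and a = 10 → (10, 3.25)
  2a + 4b = 33 and b = 6 → (4.5, 6)
  b = 6 and a = 0 → (0, 6)

Vertices: (0, 0), (10, 0), (10, 3.25), (4.5, 6), (0, 6)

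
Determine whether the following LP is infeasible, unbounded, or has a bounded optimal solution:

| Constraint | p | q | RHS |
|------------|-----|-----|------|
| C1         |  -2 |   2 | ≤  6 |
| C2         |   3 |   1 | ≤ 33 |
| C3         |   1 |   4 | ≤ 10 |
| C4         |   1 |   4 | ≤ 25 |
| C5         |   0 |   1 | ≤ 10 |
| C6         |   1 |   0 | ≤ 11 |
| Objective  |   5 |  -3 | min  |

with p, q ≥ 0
The point (0, 2.5) satisfies every constraint, so the LP is feasible; the constraints give p ≤ 11 and q ≤ 10, which with p, q ≥ 0 keep the feasible region inside a bounded box. A feasible, bounded LP attains a finite optimum at a vertex.

Evaluating z = 5p - 3q at each vertex:
  (0, 0): z = 0
  (10, 0): z = 50
  (0, 2.5): z = -7.5

Feasible with finite optimum z* = -7.5 at (0, 2.5).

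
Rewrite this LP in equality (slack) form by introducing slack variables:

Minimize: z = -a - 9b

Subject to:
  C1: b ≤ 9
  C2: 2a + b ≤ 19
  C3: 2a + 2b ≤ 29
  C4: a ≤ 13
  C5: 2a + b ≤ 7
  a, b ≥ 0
min z = -a - 9b

s.t.
  b + s1 = 9
  2a + b + s2 = 19
  2a + 2b + s3 = 29
  a + s4 = 13
  2a + b + s5 = 7
  a, b, s1, s2, s3, s4, s5 ≥ 0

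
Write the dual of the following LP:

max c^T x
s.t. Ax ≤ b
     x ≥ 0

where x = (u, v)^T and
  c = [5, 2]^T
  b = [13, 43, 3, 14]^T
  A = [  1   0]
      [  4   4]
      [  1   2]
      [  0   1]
Minimize: z = 13y1 + 43y2 + 3y3 + 14y4

Subject to:
  C1: -y1 - 4y2 - y3 ≤ -5
  C2: -4y2 - 2y3 - y4 ≤ -2
  y1, y2, y3, y4 ≥ 0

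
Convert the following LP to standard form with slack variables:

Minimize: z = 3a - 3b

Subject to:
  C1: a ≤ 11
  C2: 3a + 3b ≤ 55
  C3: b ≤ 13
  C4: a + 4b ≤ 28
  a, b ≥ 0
min z = 3a - 3b

s.t.
  a + s1 = 11
  3a + 3b + s2 = 55
  b + s3 = 13
  a + 4b + s4 = 28
  a, b, s1, s2, s3, s4 ≥ 0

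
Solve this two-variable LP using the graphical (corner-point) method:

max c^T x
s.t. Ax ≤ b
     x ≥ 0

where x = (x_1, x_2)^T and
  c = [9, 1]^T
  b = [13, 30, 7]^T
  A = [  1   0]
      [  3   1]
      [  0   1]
x_1 = 10, x_2 = 0, z = 90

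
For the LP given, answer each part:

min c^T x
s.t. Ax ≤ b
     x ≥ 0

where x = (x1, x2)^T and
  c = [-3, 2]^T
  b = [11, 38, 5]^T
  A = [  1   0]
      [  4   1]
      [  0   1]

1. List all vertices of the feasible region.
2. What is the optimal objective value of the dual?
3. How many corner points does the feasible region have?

1. (0, 0), (9.5, 0), (8.25, 5), (0, 5)
2. -28.5 (by strong duality, equal to the primal optimum)
3. 4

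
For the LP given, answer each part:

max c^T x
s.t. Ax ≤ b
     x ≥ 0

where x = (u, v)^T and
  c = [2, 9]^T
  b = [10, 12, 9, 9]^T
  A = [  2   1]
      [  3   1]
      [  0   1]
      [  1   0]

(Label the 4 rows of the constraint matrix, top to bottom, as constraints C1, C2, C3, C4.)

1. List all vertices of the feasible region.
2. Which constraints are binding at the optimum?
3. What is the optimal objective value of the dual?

1. (0, 0), (4, 0), (2, 6), (0.5, 9), (0, 9)
2. C1, C3
3. 82 (by strong duality, equal to the primal optimum)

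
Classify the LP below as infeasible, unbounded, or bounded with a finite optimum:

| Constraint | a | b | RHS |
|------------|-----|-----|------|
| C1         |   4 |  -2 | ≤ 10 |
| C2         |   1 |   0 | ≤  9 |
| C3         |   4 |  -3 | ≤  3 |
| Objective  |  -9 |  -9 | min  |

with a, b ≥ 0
Feasible point: (0, 0) satisfies every constraint, so the LP is feasible.
Direction d = (0, 1): for each constraint row a, a·d ≤ 0 —
  (4)(0) + (-2)(1) = -2 ≤ 0
  (1)(0) + (0)(1) = 0 ≤ 0
  (4)(0) + (-3)(1) = -3 ≤ 0
and d ≥ 0, so (0, 0) + t·d stays feasible for every t ≥ 0. Along this ray z = -9a - 9b changes by -9 per unit t, so z → −∞.

The LP is unbounded; z can be made arbitrarily small.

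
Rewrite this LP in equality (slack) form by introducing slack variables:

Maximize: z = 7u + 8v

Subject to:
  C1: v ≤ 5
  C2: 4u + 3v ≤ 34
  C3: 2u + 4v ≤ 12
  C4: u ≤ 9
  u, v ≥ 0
max z = 7u + 8v

s.t.
  v + s1 = 5
  4u + 3v + s2 = 34
  2u + 4v + s3 = 12
  u + s4 = 9
  u, v, s1, s2, s3, s4 ≥ 0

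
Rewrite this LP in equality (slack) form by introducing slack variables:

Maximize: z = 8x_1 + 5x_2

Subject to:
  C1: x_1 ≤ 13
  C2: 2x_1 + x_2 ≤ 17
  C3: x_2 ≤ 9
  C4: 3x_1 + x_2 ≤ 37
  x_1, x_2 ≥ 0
max z = 8x_1 + 5x_2

s.t.
  x_1 + s1 = 13
  2x_1 + x_2 + s2 = 17
  x_2 + s3 = 9
  3x_1 + x_2 + s4 = 37
  x_1, x_2, s1, s2, s3, s4 ≥ 0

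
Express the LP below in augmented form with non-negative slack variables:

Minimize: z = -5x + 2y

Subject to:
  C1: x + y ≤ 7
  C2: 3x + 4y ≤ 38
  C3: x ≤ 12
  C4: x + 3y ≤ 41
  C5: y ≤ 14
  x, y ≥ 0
min z = -5x + 2y

s.t.
  x + y + s1 = 7
  3x + 4y + s2 = 38
  x + s3 = 12
  x + 3y + s4 = 41
  y + s5 = 14
  x, y, s1, s2, s3, s4, s5 ≥ 0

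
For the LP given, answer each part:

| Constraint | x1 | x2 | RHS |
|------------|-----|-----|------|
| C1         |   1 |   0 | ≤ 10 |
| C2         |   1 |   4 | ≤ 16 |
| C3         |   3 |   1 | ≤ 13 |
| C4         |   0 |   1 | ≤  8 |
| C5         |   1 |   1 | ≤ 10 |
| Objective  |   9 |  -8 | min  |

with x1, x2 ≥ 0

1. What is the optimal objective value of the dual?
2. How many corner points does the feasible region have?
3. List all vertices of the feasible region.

1. -32 (by strong duality, equal to the primal optimum)
2. 4
3. (0, 0), (4.333, 0), (3.273, 3.182), (0, 4)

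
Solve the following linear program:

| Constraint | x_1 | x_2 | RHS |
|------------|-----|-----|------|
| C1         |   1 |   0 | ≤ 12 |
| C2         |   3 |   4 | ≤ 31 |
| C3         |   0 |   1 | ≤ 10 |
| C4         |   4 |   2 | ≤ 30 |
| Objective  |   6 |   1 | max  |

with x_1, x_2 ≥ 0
Each vertex is the intersection of two constraint boundaries that also satisfies all remaining constraints:
  x_1 = 0 and x_2 = 0 → (0, 0)
  4x_1 + 2x_2 = 30 and x_2 = 0 → (7.5, 0)
  3x_1 + 4x_2 = 31 and 4x_1 + 2x_2 = 30 → (5.8, 3.4)
  3x_1 + 4x_2 = 31 and x_1 = 0 → (0, 7.75)

Evaluating z = 6x_1 + x_2 at each vertex:
  (0, 0): z = 0
  (7.5, 0): z = 45
  (5.8, 3.4): z = 38.2
  (0, 7.75): z = 7.75

The maximum is at (7.5, 0) with z = 45.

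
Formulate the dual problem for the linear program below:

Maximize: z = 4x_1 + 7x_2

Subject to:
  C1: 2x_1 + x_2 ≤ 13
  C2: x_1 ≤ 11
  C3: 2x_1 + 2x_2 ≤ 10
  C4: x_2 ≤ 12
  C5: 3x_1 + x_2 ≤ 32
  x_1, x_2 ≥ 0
Minimize: z = 13y1 + 11y2 + 10y3 + 12y4 + 32y5

Subject to:
  C1: -2y1 - y2 - 2y3 - 3y5 ≤ -4
  C2: -y1 - 2y3 - y4 - y5 ≤ -7
  y1, y2, y3, y4, y5 ≥ 0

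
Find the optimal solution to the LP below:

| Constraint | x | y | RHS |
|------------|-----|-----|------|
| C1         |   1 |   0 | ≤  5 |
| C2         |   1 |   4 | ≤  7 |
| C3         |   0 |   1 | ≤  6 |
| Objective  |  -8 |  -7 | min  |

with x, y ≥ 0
Each vertex is the intersection of two constraint boundaries that also satisfies all remaining constraints:
  x = 0 and y = 0 → (0, 0)
  x = 5 and y = 0 → (5, 0)
  x = 5 and x + 4y = 7 → (5, 0.5)
  x + 4y = 7 and x = 0 → (0, 1.75)

Evaluating z = -8x - 7y at each vertex:
  (0, 0): z = 0
  (5, 0): z = -40
  (5, 0.5): z = -43.5
  (0, 1.75): z = -12.25

The minimum is at (5, 0.5) with z = -43.5.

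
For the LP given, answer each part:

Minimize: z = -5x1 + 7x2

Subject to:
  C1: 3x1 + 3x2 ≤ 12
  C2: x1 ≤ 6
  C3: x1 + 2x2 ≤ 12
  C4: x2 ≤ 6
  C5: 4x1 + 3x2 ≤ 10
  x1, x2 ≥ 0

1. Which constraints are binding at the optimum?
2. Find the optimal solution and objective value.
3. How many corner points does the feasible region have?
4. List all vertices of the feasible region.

1. C5, x2 ≥ 0
2. x1 = 2.5, x2 = 0, z = -12.5
3. 3
4. (0, 0), (2.5, 0), (0, 3.333)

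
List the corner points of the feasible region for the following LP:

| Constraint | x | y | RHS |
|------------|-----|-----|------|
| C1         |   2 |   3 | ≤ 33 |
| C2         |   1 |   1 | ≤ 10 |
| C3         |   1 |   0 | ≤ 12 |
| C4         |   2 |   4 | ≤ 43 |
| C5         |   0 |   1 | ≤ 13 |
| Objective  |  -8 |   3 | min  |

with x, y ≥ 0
Each vertex is the intersection of two constraint boundaries that also satisfies all remaining constraints:
  x = 0 and y = 0 → (0, 0)
  x + y = 10 and y = 0 → (10, 0)
  x + y = 10 and x = 0 → (0, 10)

Vertices: (0, 0), (10, 0), (0, 10)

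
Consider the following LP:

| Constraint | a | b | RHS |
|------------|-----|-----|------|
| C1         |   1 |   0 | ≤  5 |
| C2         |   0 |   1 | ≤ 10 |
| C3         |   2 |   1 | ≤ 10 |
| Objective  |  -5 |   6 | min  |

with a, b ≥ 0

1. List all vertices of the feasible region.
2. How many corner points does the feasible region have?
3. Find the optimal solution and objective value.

1. (0, 0), (5, 0), (0, 10)
2. 3
3. a = 5, b = 0, z = -25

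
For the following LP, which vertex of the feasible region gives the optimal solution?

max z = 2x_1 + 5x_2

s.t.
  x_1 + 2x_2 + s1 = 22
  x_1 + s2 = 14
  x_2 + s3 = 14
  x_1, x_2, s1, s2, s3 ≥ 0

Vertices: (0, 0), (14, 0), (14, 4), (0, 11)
Evaluating z = 2x_1 + 5x_2 at each vertex:
  (0, 0): z = 0
  (14, 0): z = 28
  (14, 4): z = 48
  (0, 11): z = 55

The largest value is z = 55, attained at (0, 11).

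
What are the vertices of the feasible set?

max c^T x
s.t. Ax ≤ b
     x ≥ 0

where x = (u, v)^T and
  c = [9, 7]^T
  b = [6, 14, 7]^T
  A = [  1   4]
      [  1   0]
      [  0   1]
Each vertex is the intersection of two constraint boundaries that also satisfies all remaining constraints:
  u = 0 and v = 0 → (0, 0)
  u + 4v = 6 and v = 0 → (6, 0)
  u + 4v = 6 and u = 0 → (0, 1.5)

Vertices: (0, 0), (6, 0), (0, 1.5)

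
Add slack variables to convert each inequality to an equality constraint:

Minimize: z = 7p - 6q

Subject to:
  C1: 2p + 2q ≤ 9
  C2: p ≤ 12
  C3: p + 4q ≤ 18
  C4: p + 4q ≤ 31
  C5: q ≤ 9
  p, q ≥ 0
min z = 7p - 6q

s.t.
  2p + 2q + s1 = 9
  p + s2 = 12
  p + 4q + s3 = 18
  p + 4q + s4 = 31
  q + s5 = 9
  p, q, s1, s2, s3, s4, s5 ≥ 0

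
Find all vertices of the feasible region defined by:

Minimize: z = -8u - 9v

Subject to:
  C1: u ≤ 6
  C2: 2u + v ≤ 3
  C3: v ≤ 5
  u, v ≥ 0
Each vertex is the intersection of two constraint boundaries that also satisfies all remaining constraints:
  u = 0 and v = 0 → (0, 0)
  2u + v = 3 and v = 0 → (1.5, 0)
  2u + v = 3 and u = 0 → (0, 3)

Vertices: (0, 0), (1.5, 0), (0, 3)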